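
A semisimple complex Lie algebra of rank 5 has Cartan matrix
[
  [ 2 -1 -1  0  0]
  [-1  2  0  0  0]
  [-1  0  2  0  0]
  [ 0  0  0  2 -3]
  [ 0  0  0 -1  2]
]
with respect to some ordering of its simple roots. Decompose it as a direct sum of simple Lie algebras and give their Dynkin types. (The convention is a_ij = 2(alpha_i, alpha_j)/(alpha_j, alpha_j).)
A_3 (sl(4)) + G_2

The diagram associated to this matrix has two connected components: the simple roots {alpha_1, alpha_2, alpha_3} form a chain of 3 nodes with single edges (A_3), and {alpha_4, alpha_5} form two nodes joined by a triple edge (G_2). A semisimple Lie algebra decomposes uniquely as the direct sum of simple ideals, one per connected component of its Dynkin diagram, so g ≅ A_3 ⊕ G_2 (dimension 15 + 14 = 29).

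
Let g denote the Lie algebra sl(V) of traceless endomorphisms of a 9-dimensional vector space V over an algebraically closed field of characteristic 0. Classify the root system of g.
This is sl(9), which has dimension 9^2 - 1 = 80 and rank 9 - 1 = 8 (a Cartan subalgebra is the diagonal traceless matrices). In the classification of classical Lie algebras, the special linear algebra sl(n+1) has type A_n; here n = 8, so the Dynkin diagram is a chain of 8 nodes with single edges (A_8). Hence the type is A_8.

A8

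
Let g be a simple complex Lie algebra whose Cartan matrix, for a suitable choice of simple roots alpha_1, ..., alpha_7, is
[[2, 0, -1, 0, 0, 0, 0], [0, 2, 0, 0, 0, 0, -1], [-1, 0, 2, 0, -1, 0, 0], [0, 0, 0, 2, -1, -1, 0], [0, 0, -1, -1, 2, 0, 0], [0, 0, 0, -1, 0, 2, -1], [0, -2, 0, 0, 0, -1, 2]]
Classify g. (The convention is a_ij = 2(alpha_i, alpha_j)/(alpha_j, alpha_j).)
The matrix has rank 7 with 2's on the diagonal. Reading the off-diagonal entries as Dynkin edges (a single edge where a_ij = a_ji = -1; a double or triple edge where a_ij * a_ji = 2 or 3), the diagram is a chain of 7 nodes with a double edge at one end; the terminal node there is the unique short simple root (B_7). One simple-root ordering that puts it in standard form is (alpha_1, alpha_3, alpha_5, alpha_4, alpha_6, alpha_7, alpha_2). So the algebra is type B_7, i.e. so(15).

B7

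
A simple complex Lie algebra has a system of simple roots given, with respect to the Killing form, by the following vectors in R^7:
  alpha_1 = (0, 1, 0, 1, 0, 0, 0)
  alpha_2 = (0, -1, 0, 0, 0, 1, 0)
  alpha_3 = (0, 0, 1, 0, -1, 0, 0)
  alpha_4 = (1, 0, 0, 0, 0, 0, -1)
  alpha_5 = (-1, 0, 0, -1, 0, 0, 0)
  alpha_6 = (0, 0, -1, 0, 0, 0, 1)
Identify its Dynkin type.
A_6

Compute the Cartan integers a_ij = 2(alpha_i, alpha_j)/(alpha_j, alpha_j); the resulting 6x6 Cartan matrix is
[[2, -1, 0, 0, -1, 0], [-1, 2, 0, 0, 0, 0], [0, 0, 2, 0, 0, -1], [0, 0, 0, 2, -1, -1], [-1, 0, 0, -1, 2, 0], [0, 0, -1, -1, 0, 2]].
All simple roots have the same length, so the diagram is simply laced. The associated Dynkin diagram is a chain of 6 nodes with single edges (A_6), so the type is A_6 (the algebra sl(7)).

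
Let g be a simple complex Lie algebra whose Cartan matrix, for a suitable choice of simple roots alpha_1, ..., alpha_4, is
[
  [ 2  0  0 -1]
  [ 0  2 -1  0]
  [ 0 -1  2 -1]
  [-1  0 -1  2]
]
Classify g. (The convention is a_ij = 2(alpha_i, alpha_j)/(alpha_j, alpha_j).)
The matrix has rank 4 with 2's on the diagonal. Reading the off-diagonal entries as Dynkin edges (a single edge where a_ij = a_ji = -1; a double or triple edge where a_ij * a_ji = 2 or 3), the diagram is a chain of 4 nodes with single edges (A_4). One simple-root ordering that puts it in standard form is (alpha_1, alpha_4, alpha_3, alpha_2). So the algebra is type A_4, i.e. sl(5).

A4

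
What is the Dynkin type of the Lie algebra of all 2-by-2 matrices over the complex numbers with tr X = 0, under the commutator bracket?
type A_1

This is sl(2), which has dimension 2^2 - 1 = 3 and rank 2 - 1 = 1 (a Cartan subalgebra is the diagonal traceless matrices). In the classification of classical Lie algebras, the special linear algebra sl(n+1) has type A_n; here n = 1, so the Dynkin diagram is a chain of 1 nodes with single edges (A_1). Hence the type is A_1.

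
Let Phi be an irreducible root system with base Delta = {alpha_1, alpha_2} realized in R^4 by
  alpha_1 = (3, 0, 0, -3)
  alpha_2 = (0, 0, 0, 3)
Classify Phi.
type B_2

Compute the Cartan integers a_ij = 2(alpha_i, alpha_j)/(alpha_j, alpha_j); the resulting 2x2 Cartan matrix is
[[2, -2], [-1, 2]].
The roots have two lengths (squared-length ratio 2:1); the short ones are alpha_{2}. The associated Dynkin diagram is a chain of 2 nodes with a double edge at one end; the terminal node there is the unique short simple root (B_2), so the type is B_2 (the algebra so(5)).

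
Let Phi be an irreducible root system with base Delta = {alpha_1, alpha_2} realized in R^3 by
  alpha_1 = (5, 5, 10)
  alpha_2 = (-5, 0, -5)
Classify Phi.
G2

Compute the Cartan integers a_ij = 2(alpha_i, alpha_j)/(alpha_j, alpha_j); the resulting 2x2 Cartan matrix is
[[2, -3], [-1, 2]].
The roots have two lengths (squared-length ratio 3:1); the short ones are alpha_{2}. The associated Dynkin diagram is two nodes joined by a triple edge (G_2), so the type is G_2.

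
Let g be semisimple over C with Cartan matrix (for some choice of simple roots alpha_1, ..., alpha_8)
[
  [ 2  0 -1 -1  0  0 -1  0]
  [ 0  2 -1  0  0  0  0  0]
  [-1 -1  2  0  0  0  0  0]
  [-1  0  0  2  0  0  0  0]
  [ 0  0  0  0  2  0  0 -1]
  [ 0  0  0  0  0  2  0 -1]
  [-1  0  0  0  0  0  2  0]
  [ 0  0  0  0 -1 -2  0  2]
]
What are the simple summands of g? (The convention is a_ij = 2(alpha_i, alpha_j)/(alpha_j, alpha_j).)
The diagram associated to this matrix has two connected components: the simple roots {alpha_5, alpha_6, alpha_8} form a chain of 3 nodes with a double edge at one end; the terminal node there is the unique short simple root (B_3), and {alpha_1, alpha_2, alpha_3, alpha_4, alpha_7} form a chain of 3 nodes with a fork of two nodes at one end (D_5). A semisimple Lie algebra decomposes uniquely as the direct sum of simple ideals, one per connected component of its Dynkin diagram, so g ≅ B_3 ⊕ D_5 (dimension 21 + 45 = 66).

type B_3 + type D_5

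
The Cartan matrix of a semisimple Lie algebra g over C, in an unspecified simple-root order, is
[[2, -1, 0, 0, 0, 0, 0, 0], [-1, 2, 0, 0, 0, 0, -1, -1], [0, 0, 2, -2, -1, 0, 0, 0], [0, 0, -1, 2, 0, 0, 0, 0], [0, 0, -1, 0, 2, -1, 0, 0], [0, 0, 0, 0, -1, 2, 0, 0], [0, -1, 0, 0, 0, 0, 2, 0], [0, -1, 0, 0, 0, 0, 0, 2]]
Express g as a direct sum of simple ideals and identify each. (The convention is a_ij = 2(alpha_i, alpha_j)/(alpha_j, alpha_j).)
B_4 ⊕ D_4

The diagram associated to this matrix has two connected components: the simple roots {alpha_3, alpha_4, alpha_5, alpha_6} form a chain of 4 nodes with a double edge at one end; the terminal node there is the unique short simple root (B_4), and {alpha_1, alpha_2, alpha_7, alpha_8} form a chain of 2 nodes with a fork of two nodes at one end (D_4). A semisimple Lie algebra decomposes uniquely as the direct sum of simple ideals, one per connected component of its Dynkin diagram, so g ≅ B_4 ⊕ D_4 (dimension 36 + 28 = 64).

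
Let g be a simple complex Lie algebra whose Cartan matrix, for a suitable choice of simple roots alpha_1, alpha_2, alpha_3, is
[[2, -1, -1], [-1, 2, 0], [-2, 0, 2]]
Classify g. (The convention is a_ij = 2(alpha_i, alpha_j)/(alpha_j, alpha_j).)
The matrix has rank 3 with 2's on the diagonal. Reading the off-diagonal entries as Dynkin edges (a single edge where a_ij = a_ji = -1; a double or triple edge where a_ij * a_ji = 2 or 3), the diagram is a chain of 3 nodes with a double edge at one end; the terminal node there is the unique long simple root (C_3). One simple-root ordering that puts it in standard form is (alpha_2, alpha_1, alpha_3). So the algebra is type C_3, i.e. sp(6).

C3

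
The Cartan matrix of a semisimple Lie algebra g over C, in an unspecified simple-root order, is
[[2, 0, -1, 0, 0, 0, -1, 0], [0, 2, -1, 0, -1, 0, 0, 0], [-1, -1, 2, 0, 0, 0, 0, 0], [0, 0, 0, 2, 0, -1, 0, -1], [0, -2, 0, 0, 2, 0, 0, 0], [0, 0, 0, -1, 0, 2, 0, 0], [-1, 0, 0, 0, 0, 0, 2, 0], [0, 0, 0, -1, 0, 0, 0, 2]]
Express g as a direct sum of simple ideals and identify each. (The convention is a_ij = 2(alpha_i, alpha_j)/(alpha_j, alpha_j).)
The diagram associated to this matrix has two connected components: the simple roots {alpha_4, alpha_6, alpha_8} form a chain of 3 nodes with single edges (A_3), and {alpha_1, alpha_2, alpha_3, alpha_5, alpha_7} form a chain of 5 nodes with a double edge at one end; the terminal node there is the unique long simple root (C_5). A semisimple Lie algebra decomposes uniquely as the direct sum of simple ideals, one per connected component of its Dynkin diagram, so g ≅ A_3 ⊕ C_5 (dimension 15 + 55 = 70).

A3 ⊕ C5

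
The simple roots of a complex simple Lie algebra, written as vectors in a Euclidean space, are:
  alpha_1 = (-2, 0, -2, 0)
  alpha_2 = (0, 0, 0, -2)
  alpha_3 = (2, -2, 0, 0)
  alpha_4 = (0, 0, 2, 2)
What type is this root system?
type B_4

Compute the Cartan integers a_ij = 2(alpha_i, alpha_j)/(alpha_j, alpha_j); the resulting 4x4 Cartan matrix is
[[2, 0, -1, -1], [0, 2, 0, -1], [-1, 0, 2, 0], [-1, -2, 0, 2]].
The roots have two lengths (squared-length ratio 2:1); the short ones are alpha_{2}. The associated Dynkin diagram is a chain of 4 nodes with a double edge at one end; the terminal node there is the unique short simple root (B_4), so the type is B_4 (the algebra so(9)).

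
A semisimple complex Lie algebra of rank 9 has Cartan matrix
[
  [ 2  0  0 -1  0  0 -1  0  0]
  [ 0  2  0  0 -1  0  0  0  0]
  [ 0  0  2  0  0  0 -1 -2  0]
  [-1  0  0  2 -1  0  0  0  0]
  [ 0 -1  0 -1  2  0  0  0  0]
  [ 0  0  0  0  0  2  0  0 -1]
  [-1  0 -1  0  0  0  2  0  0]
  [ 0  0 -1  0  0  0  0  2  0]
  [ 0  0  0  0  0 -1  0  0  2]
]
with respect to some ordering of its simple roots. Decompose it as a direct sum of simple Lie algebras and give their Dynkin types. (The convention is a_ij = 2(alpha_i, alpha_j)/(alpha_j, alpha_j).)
The diagram associated to this matrix has two connected components: the simple roots {alpha_6, alpha_9} form a chain of 2 nodes with single edges (A_2), and {alpha_1, alpha_2, alpha_3, alpha_4, alpha_5, alpha_7, alpha_8} form a chain of 7 nodes with a double edge at one end; the terminal node there is the unique short simple root (B_7). A semisimple Lie algebra decomposes uniquely as the direct sum of simple ideals, one per connected component of its Dynkin diagram, so g ≅ A_2 ⊕ B_7 (dimension 8 + 105 = 113).

A_2 ⊕ B_7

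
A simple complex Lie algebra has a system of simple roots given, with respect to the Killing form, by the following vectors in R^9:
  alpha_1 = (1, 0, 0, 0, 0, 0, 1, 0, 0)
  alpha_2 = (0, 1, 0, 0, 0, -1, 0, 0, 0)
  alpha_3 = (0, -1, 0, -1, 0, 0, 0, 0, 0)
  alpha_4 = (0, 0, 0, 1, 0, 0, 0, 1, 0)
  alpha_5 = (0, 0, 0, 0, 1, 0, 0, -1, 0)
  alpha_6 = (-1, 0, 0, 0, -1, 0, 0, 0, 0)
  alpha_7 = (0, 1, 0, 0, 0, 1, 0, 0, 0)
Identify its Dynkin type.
D7

Compute the Cartan integers a_ij = 2(alpha_i, alpha_j)/(alpha_j, alpha_j); the resulting 7x7 Cartan matrix is
[[2, 0, 0, 0, 0, -1, 0], [0, 2, -1, 0, 0, 0, 0], [0, -1, 2, -1, 0, 0, -1], [0, 0, -1, 2, -1, 0, 0], [0, 0, 0, -1, 2, -1, 0], [-1, 0, 0, 0, -1, 2, 0], [0, 0, -1, 0, 0, 0, 2]].
All simple roots have the same length, so the diagram is simply laced. The associated Dynkin diagram is a chain of 5 nodes with a fork of two nodes at one end (D_7), so the type is D_7 (the algebra so(14)).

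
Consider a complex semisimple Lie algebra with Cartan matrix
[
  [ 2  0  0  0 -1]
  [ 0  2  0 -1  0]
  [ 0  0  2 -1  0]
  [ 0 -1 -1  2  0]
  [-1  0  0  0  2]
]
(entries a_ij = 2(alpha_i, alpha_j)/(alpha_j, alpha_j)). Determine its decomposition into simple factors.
The diagram associated to this matrix has two connected components: the simple roots {alpha_1, alpha_5} form a chain of 2 nodes with single edges (A_2), and {alpha_2, alpha_3, alpha_4} form a chain of 3 nodes with single edges (A_3). A semisimple Lie algebra decomposes uniquely as the direct sum of simple ideals, one per connected component of its Dynkin diagram, so g ≅ A_2 ⊕ A_3 (dimension 8 + 15 = 23).

A_2 ⊕ A_3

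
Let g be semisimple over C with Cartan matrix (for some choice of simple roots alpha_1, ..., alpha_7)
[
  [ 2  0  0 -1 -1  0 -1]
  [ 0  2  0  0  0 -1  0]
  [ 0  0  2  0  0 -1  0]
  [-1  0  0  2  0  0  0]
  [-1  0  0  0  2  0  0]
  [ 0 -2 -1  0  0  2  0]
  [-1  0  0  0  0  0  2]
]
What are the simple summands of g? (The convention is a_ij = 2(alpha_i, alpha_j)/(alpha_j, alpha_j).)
The diagram associated to this matrix has two connected components: the simple roots {alpha_2, alpha_3, alpha_6} form a chain of 3 nodes with a double edge at one end; the terminal node there is the unique short simple root (B_3), and {alpha_1, alpha_4, alpha_5, alpha_7} form a chain of 2 nodes with a fork of two nodes at one end (D_4). A semisimple Lie algebra decomposes uniquely as the direct sum of simple ideals, one per connected component of its Dynkin diagram, so g ≅ B_3 ⊕ D_4 (dimension 21 + 28 = 49).

B3 ⊕ D4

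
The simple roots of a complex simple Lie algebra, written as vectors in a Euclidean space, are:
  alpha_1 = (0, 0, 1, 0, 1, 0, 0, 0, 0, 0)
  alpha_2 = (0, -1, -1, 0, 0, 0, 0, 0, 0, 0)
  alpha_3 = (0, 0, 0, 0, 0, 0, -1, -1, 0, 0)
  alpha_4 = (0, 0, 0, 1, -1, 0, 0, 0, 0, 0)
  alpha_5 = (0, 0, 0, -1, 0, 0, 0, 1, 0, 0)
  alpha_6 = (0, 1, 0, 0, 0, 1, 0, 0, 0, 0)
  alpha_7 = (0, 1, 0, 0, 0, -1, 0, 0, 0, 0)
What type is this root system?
D_7

Compute the Cartan integers a_ij = 2(alpha_i, alpha_j)/(alpha_j, alpha_j); the resulting 7x7 Cartan matrix is
[[2, -1, 0, -1, 0, 0, 0], [-1, 2, 0, 0, 0, -1, -1], [0, 0, 2, 0, -1, 0, 0], [-1, 0, 0, 2, -1, 0, 0], [0, 0, -1, -1, 2, 0, 0], [0, -1, 0, 0, 0, 2, 0], [0, -1, 0, 0, 0, 0, 2]].
All simple roots have the same length, so the diagram is simply laced. The associated Dynkin diagram is a chain of 5 nodes with a fork of two nodes at one end (D_7), so the type is D_7 (the algebra so(14)).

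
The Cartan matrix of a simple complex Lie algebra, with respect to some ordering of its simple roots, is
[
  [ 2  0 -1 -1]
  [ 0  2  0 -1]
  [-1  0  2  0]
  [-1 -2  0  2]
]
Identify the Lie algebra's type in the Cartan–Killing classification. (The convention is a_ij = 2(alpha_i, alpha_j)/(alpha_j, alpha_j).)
B4

The matrix has rank 4 with 2's on the diagonal. Reading the off-diagonal entries as Dynkin edges (a single edge where a_ij = a_ji = -1; a double or triple edge where a_ij * a_ji = 2 or 3), the diagram is a chain of 4 nodes with a double edge at one end; the terminal node there is the unique short simple root (B_4). One simple-root ordering that puts it in standard form is (alpha_3, alpha_1, alpha_4, alpha_2). So the algebra is type B_4, i.e. so(9).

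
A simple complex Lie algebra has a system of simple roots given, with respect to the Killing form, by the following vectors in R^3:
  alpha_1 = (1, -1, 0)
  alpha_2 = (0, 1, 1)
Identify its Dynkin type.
Compute the Cartan integers a_ij = 2(alpha_i, alpha_j)/(alpha_j, alpha_j); the resulting 2x2 Cartan matrix is
[[2, -1], [-1, 2]].
All simple roots have the same length, so the diagram is simply laced. The associated Dynkin diagram is a chain of 2 nodes with single edges (A_2), so the type is A_2 (the algebra sl(3)).

A_2 (sl(3))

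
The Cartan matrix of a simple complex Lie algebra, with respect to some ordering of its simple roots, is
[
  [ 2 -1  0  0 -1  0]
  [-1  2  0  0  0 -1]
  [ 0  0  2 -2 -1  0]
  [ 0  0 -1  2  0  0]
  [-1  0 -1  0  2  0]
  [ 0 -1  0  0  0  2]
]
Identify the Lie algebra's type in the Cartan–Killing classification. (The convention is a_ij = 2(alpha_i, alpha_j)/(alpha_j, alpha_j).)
B_6 (so(13))

The matrix has rank 6 with 2's on the diagonal. Reading the off-diagonal entries as Dynkin edges (a single edge where a_ij = a_ji = -1; a double or triple edge where a_ij * a_ji = 2 or 3), the diagram is a chain of 6 nodes with a double edge at one end; the terminal node there is the unique short simple root (B_6). One simple-root ordering that puts it in standard form is (alpha_6, alpha_2, alpha_1, alpha_5, alpha_3, alpha_4). So the algebra is type B_6, i.e. so(13).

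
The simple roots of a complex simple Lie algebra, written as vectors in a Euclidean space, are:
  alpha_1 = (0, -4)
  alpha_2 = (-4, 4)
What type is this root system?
Compute the Cartan integers a_ij = 2(alpha_i, alpha_j)/(alpha_j, alpha_j); the resulting 2x2 Cartan matrix is
[[2, -1], [-2, 2]].
The roots have two lengths (squared-length ratio 2:1); the short ones are alpha_{1}. The associated Dynkin diagram is a chain of 2 nodes with a double edge at one end; the terminal node there is the unique short simple root (B_2), so the type is B_2 (the algebra so(5)).

B2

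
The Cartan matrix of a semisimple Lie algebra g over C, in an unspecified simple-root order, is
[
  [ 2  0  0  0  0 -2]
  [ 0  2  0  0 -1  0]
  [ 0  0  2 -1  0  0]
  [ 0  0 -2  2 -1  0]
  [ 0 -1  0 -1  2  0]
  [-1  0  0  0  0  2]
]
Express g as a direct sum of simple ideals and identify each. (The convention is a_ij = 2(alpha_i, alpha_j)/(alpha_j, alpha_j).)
type B_2 + type B_4

The diagram associated to this matrix has two connected components: the simple roots {alpha_1, alpha_6} form a chain of 2 nodes with a double edge at one end; the terminal node there is the unique short simple root (B_2), and {alpha_2, alpha_3, alpha_4, alpha_5} form a chain of 4 nodes with a double edge at one end; the terminal node there is the unique short simple root (B_4). A semisimple Lie algebra decomposes uniquely as the direct sum of simple ideals, one per connected component of its Dynkin diagram, so g ≅ B_2 ⊕ B_4 (dimension 10 + 36 = 46).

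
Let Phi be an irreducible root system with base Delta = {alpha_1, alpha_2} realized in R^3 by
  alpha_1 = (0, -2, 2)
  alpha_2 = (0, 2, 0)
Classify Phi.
B2

Compute the Cartan integers a_ij = 2(alpha_i, alpha_j)/(alpha_j, alpha_j); the resulting 2x2 Cartan matrix is
[[2, -2], [-1, 2]].
The roots have two lengths (squared-length ratio 2:1); the short ones are alpha_{2}. The associated Dynkin diagram is a chain of 2 nodes with a double edge at one end; the terminal node there is the unique short simple root (B_2), so the type is B_2 (the algebra so(5)).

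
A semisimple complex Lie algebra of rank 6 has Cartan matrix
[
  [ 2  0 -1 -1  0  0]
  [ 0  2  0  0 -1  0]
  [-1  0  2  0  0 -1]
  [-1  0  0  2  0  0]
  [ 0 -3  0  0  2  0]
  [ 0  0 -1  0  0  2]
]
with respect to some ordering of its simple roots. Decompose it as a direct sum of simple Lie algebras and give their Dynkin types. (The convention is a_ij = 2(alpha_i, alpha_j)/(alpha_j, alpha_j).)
A_4 + G_2

The diagram associated to this matrix has two connected components: the simple roots {alpha_1, alpha_3, alpha_4, alpha_6} form a chain of 4 nodes with single edges (A_4), and {alpha_2, alpha_5} form two nodes joined by a triple edge (G_2). A semisimple Lie algebra decomposes uniquely as the direct sum of simple ideals, one per connected component of its Dynkin diagram, so g ≅ A_4 ⊕ G_2 (dimension 24 + 14 = 38).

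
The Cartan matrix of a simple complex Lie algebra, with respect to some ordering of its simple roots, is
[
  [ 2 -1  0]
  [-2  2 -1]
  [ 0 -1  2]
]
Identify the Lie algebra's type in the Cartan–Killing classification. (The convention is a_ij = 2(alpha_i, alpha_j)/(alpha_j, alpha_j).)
type B_3

The matrix has rank 3 with 2's on the diagonal. Reading the off-diagonal entries as Dynkin edges (a single edge where a_ij = a_ji = -1; a double or triple edge where a_ij * a_ji = 2 or 3), the diagram is a chain of 3 nodes with a double edge at one end; the terminal node there is the unique short simple root (B_3). One simple-root ordering that puts it in standard form is (alpha_3, alpha_2, alpha_1). So the algebra is type B_3, i.e. so(7).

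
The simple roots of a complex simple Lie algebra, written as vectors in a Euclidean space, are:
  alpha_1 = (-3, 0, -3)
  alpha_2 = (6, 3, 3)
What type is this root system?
Compute the Cartan integers a_ij = 2(alpha_i, alpha_j)/(alpha_j, alpha_j); the resulting 2x2 Cartan matrix is
[[2, -1], [-3, 2]].
The roots have two lengths (squared-length ratio 3:1); the short ones are alpha_{1}. The associated Dynkin diagram is two nodes joined by a triple edge (G_2), so the type is G_2.

G2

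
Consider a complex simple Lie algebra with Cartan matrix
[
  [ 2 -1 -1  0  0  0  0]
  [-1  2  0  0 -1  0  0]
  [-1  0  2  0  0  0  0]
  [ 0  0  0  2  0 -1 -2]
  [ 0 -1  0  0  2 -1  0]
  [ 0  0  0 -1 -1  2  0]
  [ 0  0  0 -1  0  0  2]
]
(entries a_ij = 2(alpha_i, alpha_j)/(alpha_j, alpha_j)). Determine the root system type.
type B_7

The matrix has rank 7 with 2's on the diagonal. Reading the off-diagonal entries as Dynkin edges (a single edge where a_ij = a_ji = -1; a double or triple edge where a_ij * a_ji = 2 or 3), the diagram is a chain of 7 nodes with a double edge at one end; the terminal node there is the unique short simple root (B_7). One simple-root ordering that puts it in standard form is (alpha_3, alpha_1, alpha_2, alpha_5, alpha_6, alpha_4, alpha_7). So the algebra is type B_7, i.e. so(15).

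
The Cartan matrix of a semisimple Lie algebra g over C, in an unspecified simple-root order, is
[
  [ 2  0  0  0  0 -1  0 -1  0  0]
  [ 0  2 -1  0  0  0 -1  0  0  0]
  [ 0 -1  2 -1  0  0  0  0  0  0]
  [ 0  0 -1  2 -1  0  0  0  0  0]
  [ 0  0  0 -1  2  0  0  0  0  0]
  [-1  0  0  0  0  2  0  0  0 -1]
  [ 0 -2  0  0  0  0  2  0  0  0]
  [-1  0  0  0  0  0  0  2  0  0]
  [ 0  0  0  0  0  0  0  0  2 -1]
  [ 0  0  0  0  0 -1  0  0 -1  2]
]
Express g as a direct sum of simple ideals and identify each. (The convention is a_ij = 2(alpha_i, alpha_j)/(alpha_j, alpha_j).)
The diagram associated to this matrix has two connected components: the simple roots {alpha_1, alpha_6, alpha_8, alpha_9, alpha_10} form a chain of 5 nodes with single edges (A_5), and {alpha_2, alpha_3, alpha_4, alpha_5, alpha_7} form a chain of 5 nodes with a double edge at one end; the terminal node there is the unique long simple root (C_5). A semisimple Lie algebra decomposes uniquely as the direct sum of simple ideals, one per connected component of its Dynkin diagram, so g ≅ A_5 ⊕ C_5 (dimension 35 + 55 = 90).

A5 ⊕ C5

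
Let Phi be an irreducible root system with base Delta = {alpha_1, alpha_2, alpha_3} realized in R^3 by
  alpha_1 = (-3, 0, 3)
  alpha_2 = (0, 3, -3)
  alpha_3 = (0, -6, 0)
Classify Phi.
Compute the Cartan integers a_ij = 2(alpha_i, alpha_j)/(alpha_j, alpha_j); the resulting 3x3 Cartan matrix is
[[2, -1, 0], [-1, 2, -1], [0, -2, 2]].
The roots have two lengths (squared-length ratio 2:1); the short ones are alpha_{1,2}. The associated Dynkin diagram is a chain of 3 nodes with a double edge at one end; the terminal node there is the unique long simple root (C_3), so the type is C_3 (the algebra sp(6)).

C_3 (sp(6))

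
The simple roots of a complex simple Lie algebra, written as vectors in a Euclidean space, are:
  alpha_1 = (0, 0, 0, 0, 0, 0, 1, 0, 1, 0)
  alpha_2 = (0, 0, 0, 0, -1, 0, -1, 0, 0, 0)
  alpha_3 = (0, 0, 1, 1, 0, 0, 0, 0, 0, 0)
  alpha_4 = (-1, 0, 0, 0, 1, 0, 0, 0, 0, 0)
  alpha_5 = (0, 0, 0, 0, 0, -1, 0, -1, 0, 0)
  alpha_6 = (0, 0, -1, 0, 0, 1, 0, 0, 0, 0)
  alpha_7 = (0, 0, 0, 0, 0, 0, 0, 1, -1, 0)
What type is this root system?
Compute the Cartan integers a_ij = 2(alpha_i, alpha_j)/(alpha_j, alpha_j); the resulting 7x7 Cartan matrix is
[[2, -1, 0, 0, 0, 0, -1], [-1, 2, 0, -1, 0, 0, 0], [0, 0, 2, 0, 0, -1, 0], [0, -1, 0, 2, 0, 0, 0], [0, 0, 0, 0, 2, -1, -1], [0, 0, -1, 0, -1, 2, 0], [-1, 0, 0, 0, -1, 0, 2]].
All simple roots have the same length, so the diagram is simply laced. The associated Dynkin diagram is a chain of 7 nodes with single edges (A_7), so the type is A_7 (the algebra sl(8)).

A7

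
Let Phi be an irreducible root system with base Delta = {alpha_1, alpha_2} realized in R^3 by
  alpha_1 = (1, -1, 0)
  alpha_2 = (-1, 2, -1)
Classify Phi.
type G_2

Compute the Cartan integers a_ij = 2(alpha_i, alpha_j)/(alpha_j, alpha_j); the resulting 2x2 Cartan matrix is
[[2, -1], [-3, 2]].
The roots have two lengths (squared-length ratio 3:1); the short ones are alpha_{1}. The associated Dynkin diagram is two nodes joined by a triple edge (G_2), so the type is G_2.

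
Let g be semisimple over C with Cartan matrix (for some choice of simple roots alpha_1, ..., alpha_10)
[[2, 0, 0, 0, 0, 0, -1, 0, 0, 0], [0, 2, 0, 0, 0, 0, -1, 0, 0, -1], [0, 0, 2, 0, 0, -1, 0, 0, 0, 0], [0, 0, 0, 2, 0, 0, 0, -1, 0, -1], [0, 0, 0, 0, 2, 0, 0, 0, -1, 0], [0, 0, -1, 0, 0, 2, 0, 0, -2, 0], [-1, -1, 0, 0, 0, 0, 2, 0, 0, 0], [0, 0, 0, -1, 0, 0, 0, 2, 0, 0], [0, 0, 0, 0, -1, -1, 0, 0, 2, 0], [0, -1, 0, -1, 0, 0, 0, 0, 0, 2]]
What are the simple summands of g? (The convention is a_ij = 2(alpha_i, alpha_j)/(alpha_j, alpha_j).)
The diagram associated to this matrix has two connected components: the simple roots {alpha_1, alpha_2, alpha_4, alpha_7, alpha_8, alpha_10} form a chain of 6 nodes with single edges (A_6), and {alpha_3, alpha_5, alpha_6, alpha_9} form a chain of 4 nodes with a double edge between the middle two (F_4). A semisimple Lie algebra decomposes uniquely as the direct sum of simple ideals, one per connected component of its Dynkin diagram, so g ≅ A_6 ⊕ F_4 (dimension 48 + 52 = 100).

A_6 + F_4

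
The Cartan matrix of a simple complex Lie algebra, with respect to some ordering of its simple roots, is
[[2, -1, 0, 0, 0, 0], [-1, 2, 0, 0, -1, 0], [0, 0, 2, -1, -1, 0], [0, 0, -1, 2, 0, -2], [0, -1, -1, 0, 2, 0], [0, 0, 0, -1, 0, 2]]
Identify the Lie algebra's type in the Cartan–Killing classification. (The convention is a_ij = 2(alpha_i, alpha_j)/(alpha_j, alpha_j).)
The matrix has rank 6 with 2's on the diagonal. Reading the off-diagonal entries as Dynkin edges (a single edge where a_ij = a_ji = -1; a double or triple edge where a_ij * a_ji = 2 or 3), the diagram is a chain of 6 nodes with a double edge at one end; the terminal node there is the unique short simple root (B_6). One simple-root ordering that puts it in standard form is (alpha_1, alpha_2, alpha_5, alpha_3, alpha_4, alpha_6). So the algebra is type B_6, i.e. so(13).

B6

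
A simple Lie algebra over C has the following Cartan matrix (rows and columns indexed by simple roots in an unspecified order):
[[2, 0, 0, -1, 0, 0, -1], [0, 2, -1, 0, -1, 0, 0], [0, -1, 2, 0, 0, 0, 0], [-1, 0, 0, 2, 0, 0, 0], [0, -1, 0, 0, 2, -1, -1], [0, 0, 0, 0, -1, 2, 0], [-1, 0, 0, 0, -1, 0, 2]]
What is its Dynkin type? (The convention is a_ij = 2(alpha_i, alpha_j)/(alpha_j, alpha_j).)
E7

The matrix has rank 7 with 2's on the diagonal. Reading the off-diagonal entries as Dynkin edges (a single edge where a_ij = a_ji = -1; a double or triple edge where a_ij * a_ji = 2 or 3), the diagram is a chain of 6 nodes with one extra node attached to the third node from one end (E_7). One simple-root ordering that puts it in standard form is (alpha_3, alpha_6, alpha_2, alpha_5, alpha_7, alpha_1, alpha_4). So the algebra is type E_7.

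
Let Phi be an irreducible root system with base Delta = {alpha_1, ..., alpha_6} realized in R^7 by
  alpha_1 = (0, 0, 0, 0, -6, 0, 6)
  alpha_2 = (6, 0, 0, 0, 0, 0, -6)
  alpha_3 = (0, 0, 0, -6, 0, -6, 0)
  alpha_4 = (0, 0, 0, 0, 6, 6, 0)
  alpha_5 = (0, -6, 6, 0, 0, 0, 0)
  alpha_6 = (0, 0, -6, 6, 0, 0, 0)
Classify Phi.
Compute the Cartan integers a_ij = 2(alpha_i, alpha_j)/(alpha_j, alpha_j); the resulting 6x6 Cartan matrix is
[[2, -1, 0, -1, 0, 0], [-1, 2, 0, 0, 0, 0], [0, 0, 2, -1, 0, -1], [-1, 0, -1, 2, 0, 0], [0, 0, 0, 0, 2, -1], [0, 0, -1, 0, -1, 2]].
All simple roots have the same length, so the diagram is simply laced. The associated Dynkin diagram is a chain of 6 nodes with single edges (A_6), so the type is A_6 (the algebra sl(7)).

A6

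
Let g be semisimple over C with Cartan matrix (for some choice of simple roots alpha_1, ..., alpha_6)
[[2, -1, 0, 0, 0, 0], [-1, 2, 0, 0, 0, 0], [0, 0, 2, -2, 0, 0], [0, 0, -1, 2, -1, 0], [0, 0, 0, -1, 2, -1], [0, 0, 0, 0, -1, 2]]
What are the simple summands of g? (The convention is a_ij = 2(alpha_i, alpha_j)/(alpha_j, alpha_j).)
The diagram associated to this matrix has two connected components: the simple roots {alpha_1, alpha_2} form a chain of 2 nodes with single edges (A_2), and {alpha_3, alpha_4, alpha_5, alpha_6} form a chain of 4 nodes with a double edge at one end; the terminal node there is the unique long simple root (C_4). A semisimple Lie algebra decomposes uniquely as the direct sum of simple ideals, one per connected component of its Dynkin diagram, so g ≅ A_2 ⊕ C_4 (dimension 8 + 36 = 44).

A_2 + C_4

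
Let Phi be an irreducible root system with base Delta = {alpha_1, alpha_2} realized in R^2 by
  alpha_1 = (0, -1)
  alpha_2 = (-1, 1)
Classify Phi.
Compute the Cartan integers a_ij = 2(alpha_i, alpha_j)/(alpha_j, alpha_j); the resulting 2x2 Cartan matrix is
[[2, -1], [-2, 2]].
The roots have two lengths (squared-length ratio 2:1); the short ones are alpha_{1}. The associated Dynkin diagram is a chain of 2 nodes with a double edge at one end; the terminal node there is the unique short simple root (B_2), so the type is B_2 (the algebra so(5)).

B_2 (so(5))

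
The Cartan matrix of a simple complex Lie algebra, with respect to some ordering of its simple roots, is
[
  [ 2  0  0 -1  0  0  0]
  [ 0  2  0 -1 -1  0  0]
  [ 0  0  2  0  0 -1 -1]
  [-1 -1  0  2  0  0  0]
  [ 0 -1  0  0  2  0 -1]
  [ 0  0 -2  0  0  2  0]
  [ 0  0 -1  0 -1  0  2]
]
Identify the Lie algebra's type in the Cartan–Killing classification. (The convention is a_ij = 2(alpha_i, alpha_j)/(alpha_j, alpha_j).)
The matrix has rank 7 with 2's on the diagonal. Reading the off-diagonal entries as Dynkin edges (a single edge where a_ij = a_ji = -1; a double or triple edge where a_ij * a_ji = 2 or 3), the diagram is a chain of 7 nodes with a double edge at one end; the terminal node there is the unique long simple root (C_7). One simple-root ordering that puts it in standard form is (alpha_1, alpha_4, alpha_2, alpha_5, alpha_7, alpha_3, alpha_6). So the algebra is type C_7, i.e. sp(14).

type C_7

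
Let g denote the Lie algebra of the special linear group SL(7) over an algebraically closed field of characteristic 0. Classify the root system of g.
A_6 (sl(7))

This is sl(7), which has dimension 7^2 - 1 = 48 and rank 7 - 1 = 6 (a Cartan subalgebra is the diagonal traceless matrices). In the classification of classical Lie algebras, the special linear algebra sl(n+1) has type A_n; here n = 6, so the Dynkin diagram is a chain of 6 nodes with single edges (A_6). Hence the type is A_6.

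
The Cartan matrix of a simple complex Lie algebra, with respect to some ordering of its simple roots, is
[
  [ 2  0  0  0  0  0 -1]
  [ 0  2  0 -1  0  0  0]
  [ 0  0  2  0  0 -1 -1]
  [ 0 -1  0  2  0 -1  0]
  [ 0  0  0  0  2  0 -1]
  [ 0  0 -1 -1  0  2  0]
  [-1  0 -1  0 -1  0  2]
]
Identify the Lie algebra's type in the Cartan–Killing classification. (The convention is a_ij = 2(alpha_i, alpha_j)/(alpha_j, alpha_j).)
The matrix has rank 7 with 2's on the diagonal. Reading the off-diagonal entries as Dynkin edges (a single edge where a_ij = a_ji = -1; a double or triple edge where a_ij * a_ji = 2 or 3), the diagram is a chain of 5 nodes with a fork of two nodes at one end (D_7). One simple-root ordering that puts it in standard form is (alpha_2, alpha_4, alpha_6, alpha_3, alpha_7, alpha_5, alpha_1). So the algebra is type D_7, i.e. so(14).

type D_7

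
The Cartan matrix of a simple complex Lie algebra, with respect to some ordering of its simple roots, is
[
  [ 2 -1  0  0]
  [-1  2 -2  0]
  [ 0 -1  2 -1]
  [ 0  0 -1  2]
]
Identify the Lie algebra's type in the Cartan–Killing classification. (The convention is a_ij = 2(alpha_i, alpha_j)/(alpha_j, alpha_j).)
The matrix has rank 4 with 2's on the diagonal. Reading the off-diagonal entries as Dynkin edges (a single edge where a_ij = a_ji = -1; a double or triple edge where a_ij * a_ji = 2 or 3), the diagram is a chain of 4 nodes with a double edge between the middle two (F_4). One simple-root ordering that puts it in standard form is (alpha_1, alpha_2, alpha_3, alpha_4). So the algebra is type F_4.

F4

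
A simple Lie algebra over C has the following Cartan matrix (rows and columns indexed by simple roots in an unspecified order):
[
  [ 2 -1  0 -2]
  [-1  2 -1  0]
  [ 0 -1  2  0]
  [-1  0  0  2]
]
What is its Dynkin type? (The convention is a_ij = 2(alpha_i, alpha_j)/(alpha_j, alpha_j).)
The matrix has rank 4 with 2's on the diagonal. Reading the off-diagonal entries as Dynkin edges (a single edge where a_ij = a_ji = -1; a double or triple edge where a_ij * a_ji = 2 or 3), the diagram is a chain of 4 nodes with a double edge at one end; the terminal node there is the unique short simple root (B_4). One simple-root ordering that puts it in standard form is (alpha_3, alpha_2, alpha_1, alpha_4). So the algebra is type B_4, i.e. so(9).

B4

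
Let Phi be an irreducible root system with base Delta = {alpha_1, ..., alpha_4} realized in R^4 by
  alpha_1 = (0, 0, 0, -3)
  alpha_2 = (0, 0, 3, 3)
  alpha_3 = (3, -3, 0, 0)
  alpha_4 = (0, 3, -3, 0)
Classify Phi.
B4

Compute the Cartan integers a_ij = 2(alpha_i, alpha_j)/(alpha_j, alpha_j); the resulting 4x4 Cartan matrix is
[[2, -1, 0, 0], [-2, 2, 0, -1], [0, 0, 2, -1], [0, -1, -1, 2]].
The roots have two lengths (squared-length ratio 2:1); the short ones are alpha_{1}. The associated Dynkin diagram is a chain of 4 nodes with a double edge at one end; the terminal node there is the unique short simple root (B_4), so the type is B_4 (the algebra so(9)).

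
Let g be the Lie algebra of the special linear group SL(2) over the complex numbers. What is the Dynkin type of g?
This is sl(2), which has dimension 2^2 - 1 = 3 and rank 2 - 1 = 1 (a Cartan subalgebra is the diagonal traceless matrices). In the classification of classical Lie algebras, the special linear algebra sl(n+1) has type A_n; here n = 1, so the Dynkin diagram is a chain of 1 nodes with single edges (A_1). Hence the type is A_1.

A1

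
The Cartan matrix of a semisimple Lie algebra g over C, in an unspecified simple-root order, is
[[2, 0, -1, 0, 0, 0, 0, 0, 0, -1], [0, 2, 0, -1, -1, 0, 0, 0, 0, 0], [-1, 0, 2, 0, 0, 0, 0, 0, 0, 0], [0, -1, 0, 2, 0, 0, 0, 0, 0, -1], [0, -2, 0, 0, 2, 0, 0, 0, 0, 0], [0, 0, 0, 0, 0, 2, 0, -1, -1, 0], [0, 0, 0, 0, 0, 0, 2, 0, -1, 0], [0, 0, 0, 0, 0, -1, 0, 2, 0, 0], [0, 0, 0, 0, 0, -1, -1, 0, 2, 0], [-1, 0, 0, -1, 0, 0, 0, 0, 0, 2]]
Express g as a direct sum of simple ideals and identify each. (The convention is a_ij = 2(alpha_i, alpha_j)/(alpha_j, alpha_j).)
The diagram associated to this matrix has two connected components: the simple roots {alpha_6, alpha_7, alpha_8, alpha_9} form a chain of 4 nodes with single edges (A_4), and {alpha_1, alpha_2, alpha_3, alpha_4, alpha_5, alpha_10} form a chain of 6 nodes with a double edge at one end; the terminal node there is the unique long simple root (C_6). A semisimple Lie algebra decomposes uniquely as the direct sum of simple ideals, one per connected component of its Dynkin diagram, so g ≅ A_4 ⊕ C_6 (dimension 24 + 78 = 102).

A_4 (sl(5)) + C_6 (sp(12))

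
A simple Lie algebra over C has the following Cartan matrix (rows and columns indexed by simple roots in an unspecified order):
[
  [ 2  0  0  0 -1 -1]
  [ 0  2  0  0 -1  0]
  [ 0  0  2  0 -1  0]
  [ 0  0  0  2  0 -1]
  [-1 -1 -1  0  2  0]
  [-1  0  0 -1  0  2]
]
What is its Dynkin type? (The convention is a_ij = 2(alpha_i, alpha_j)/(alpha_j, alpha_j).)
The matrix has rank 6 with 2's on the diagonal. Reading the off-diagonal entries as Dynkin edges (a single edge where a_ij = a_ji = -1; a double or triple edge where a_ij * a_ji = 2 or 3), the diagram is a chain of 4 nodes with a fork of two nodes at one end (D_6). One simple-root ordering that puts it in standard form is (alpha_4, alpha_6, alpha_1, alpha_5, alpha_2, alpha_3). So the algebra is type D_6, i.e. so(12).

D6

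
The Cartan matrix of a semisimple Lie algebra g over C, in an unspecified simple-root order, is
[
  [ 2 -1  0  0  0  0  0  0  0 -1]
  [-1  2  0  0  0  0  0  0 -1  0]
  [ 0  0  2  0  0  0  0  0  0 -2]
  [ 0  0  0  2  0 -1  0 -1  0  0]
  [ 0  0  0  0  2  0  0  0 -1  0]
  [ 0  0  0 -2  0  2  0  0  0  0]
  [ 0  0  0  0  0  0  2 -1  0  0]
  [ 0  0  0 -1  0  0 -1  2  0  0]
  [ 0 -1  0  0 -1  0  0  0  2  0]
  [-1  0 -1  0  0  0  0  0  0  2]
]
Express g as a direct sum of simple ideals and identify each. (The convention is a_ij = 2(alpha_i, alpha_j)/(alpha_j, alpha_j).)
C_4 (sp(8)) ⊕ C_6 (sp(12))

The diagram associated to this matrix has two connected components: the simple roots {alpha_4, alpha_6, alpha_7, alpha_8} form a chain of 4 nodes with a double edge at one end; the terminal node there is the unique long simple root (C_4), and {alpha_1, alpha_2, alpha_3, alpha_5, alpha_9, alpha_10} form a chain of 6 nodes with a double edge at one end; the terminal node there is the unique long simple root (C_6). A semisimple Lie algebra decomposes uniquely as the direct sum of simple ideals, one per connected component of its Dynkin diagram, so g ≅ C_4 ⊕ C_6 (dimension 36 + 78 = 114).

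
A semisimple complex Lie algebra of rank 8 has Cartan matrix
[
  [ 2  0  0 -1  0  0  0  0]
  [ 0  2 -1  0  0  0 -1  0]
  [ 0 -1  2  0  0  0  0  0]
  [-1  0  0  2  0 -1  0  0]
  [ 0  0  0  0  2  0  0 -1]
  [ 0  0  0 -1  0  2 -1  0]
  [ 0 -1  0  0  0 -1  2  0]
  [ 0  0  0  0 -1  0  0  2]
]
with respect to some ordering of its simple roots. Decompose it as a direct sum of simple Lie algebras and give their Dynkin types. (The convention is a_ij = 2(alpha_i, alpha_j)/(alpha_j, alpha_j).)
The diagram associated to this matrix has two connected components: the simple roots {alpha_5, alpha_8} form a chain of 2 nodes with single edges (A_2), and {alpha_1, alpha_2, alpha_3, alpha_4, alpha_6, alpha_7} form a chain of 6 nodes with single edges (A_6). A semisimple Lie algebra decomposes uniquely as the direct sum of simple ideals, one per connected component of its Dynkin diagram, so g ≅ A_2 ⊕ A_6 (dimension 8 + 48 = 56).

A_2 ⊕ A_6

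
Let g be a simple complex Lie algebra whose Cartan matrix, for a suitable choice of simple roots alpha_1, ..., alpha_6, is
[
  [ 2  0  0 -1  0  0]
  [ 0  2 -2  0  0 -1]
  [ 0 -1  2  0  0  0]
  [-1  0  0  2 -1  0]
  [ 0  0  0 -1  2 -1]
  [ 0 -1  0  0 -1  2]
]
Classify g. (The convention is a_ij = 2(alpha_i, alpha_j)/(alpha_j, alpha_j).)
type B_6

The matrix has rank 6 with 2's on the diagonal. Reading the off-diagonal entries as Dynkin edges (a single edge where a_ij = a_ji = -1; a double or triple edge where a_ij * a_ji = 2 or 3), the diagram is a chain of 6 nodes with a double edge at one end; the terminal node there is the unique short simple root (B_6). One simple-root ordering that puts it in standard form is (alpha_1, alpha_4, alpha_5, alpha_6, alpha_2, alpha_3). So the algebra is type B_6, i.e. so(13).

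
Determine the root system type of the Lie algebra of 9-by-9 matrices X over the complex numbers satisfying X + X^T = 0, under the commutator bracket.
This is so(9) with 9 odd, which has dimension 9(9-1)/2 = 36 and rank (9-1)/2 = 4. In the classification of classical Lie algebras, the orthogonal algebra so(2n+1) in an odd number of variables has type B_n; here n = 4, so the Dynkin diagram is a chain of 4 nodes with a double edge at one end; the terminal node there is the unique short simple root (B_4). Hence the type is B_4.

B_4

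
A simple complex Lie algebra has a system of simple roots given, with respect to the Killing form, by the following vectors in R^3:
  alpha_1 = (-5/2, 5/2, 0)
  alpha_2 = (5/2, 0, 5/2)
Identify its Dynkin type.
Compute the Cartan integers a_ij = 2(alpha_i, alpha_j)/(alpha_j, alpha_j); the resulting 2x2 Cartan matrix is
[[2, -1], [-1, 2]].
All simple roots have the same length, so the diagram is simply laced. The associated Dynkin diagram is a chain of 2 nodes with single edges (A_2), so the type is A_2 (the algebra sl(3)).

A_2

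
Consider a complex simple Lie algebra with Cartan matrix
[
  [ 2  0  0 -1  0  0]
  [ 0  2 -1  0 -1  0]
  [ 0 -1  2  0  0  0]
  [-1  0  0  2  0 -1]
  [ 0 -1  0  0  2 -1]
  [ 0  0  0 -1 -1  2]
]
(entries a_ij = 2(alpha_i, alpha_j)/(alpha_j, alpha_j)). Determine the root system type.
The matrix has rank 6 with 2's on the diagonal. Reading the off-diagonal entries as Dynkin edges (a single edge where a_ij = a_ji = -1; a double or triple edge where a_ij * a_ji = 2 or 3), the diagram is a chain of 6 nodes with single edges (A_6). One simple-root ordering that puts it in standard form is (alpha_3, alpha_2, alpha_5, alpha_6, alpha_4, alpha_1). So the algebra is type A_6, i.e. sl(7).

A_6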